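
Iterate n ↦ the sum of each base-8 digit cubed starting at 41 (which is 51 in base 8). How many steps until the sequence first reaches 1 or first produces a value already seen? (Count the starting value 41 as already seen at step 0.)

10

41 = (5,1)_8 → 126
126 = (1,7,6)_8 → 560
560 = (1,0,6,0)_8 → 217
217 = (3,3,1)_8 → 55
55 = (6,7)_8 → 559
559 = (1,0,5,7)_8 → 469
469 = (7,2,5)_8 → 476
476 = (7,3,4)_8 → 434
434 = (6,6,2)_8 → 440
440 = (6,7,0)_8 → 559  — 559 repeats.
That took 10 steps.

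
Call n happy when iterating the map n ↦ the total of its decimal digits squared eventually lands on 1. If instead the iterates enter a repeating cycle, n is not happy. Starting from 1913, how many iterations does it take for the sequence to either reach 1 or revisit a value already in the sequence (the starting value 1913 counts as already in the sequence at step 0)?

1913 → 92
92 → 85
85 → 89
89 → 145
145 → 42
42 → 20
20 → 4
4 → 16
16 → 37
37 → 58
58 → 89  — 89 repeats.
That took 11 steps.

11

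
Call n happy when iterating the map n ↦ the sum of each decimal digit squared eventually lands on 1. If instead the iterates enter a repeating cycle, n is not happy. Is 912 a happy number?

happy

912 → 9² + 1² + 2² = 81 + 1 + 4 = 86
86 → 8² + 6² = 64 + 36 = 100
100 → 1² + 0² + 0² = 1 + 0 + 0 = 1  — reached 1.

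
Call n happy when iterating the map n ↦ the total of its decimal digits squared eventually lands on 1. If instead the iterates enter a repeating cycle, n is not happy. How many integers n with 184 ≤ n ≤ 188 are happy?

184: 184 → 81 → 65 → 61 → 37 → 58 → 89 → 145 → 42 → 20 → 4 → 16 → 37  (repeats 37)
185: 185 → 90 → 81 → 65 → 61 → 37 → 58 → 89 → 145 → 42 → 20 → 4 → 16 → 37  (repeats 37)
186: 186 → 101 → 2 → 4 → 16 → 37 → 58 → 89 → 145 → 42 → 20 → 4  (repeats 4)
187: 187 → 114 → 18 → 65 → 61 → 37 → 58 → 89 → 145 → 42 → 20 → 4 → 16 → 37  (repeats 37)
188: 188 → 129 → 86 → 100 → 1  (reaches 1)
happy: 188

1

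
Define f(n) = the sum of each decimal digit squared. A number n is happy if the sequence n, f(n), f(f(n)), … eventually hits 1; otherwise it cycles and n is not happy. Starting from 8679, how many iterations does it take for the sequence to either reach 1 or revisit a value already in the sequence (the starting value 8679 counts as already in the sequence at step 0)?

4

8679 → 8² + 6² + 7² + 9² = 230
230 → 2² + 3² + 0² = 13
13 → 1² + 3² = 10
10 → 1² + 0² = 1  — reached 1.
That took 4 steps.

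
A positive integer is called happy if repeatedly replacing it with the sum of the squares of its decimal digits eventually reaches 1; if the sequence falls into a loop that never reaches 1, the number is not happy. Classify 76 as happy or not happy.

not happy

76 → 7² + 6² = 49 + 36 = 85
85 → 8² + 5² = 64 + 25 = 89
89 → 8² + 9² = 64 + 81 = 145
145 → 1² + 4² + 5² = 1 + 16 + 25 = 42
42 → 4² + 2² = 16 + 4 = 20
20 → 2² + 0² = 4 + 0 = 4
4 → 4² = 16
16 → 1² + 6² = 1 + 36 = 37
37 → 3² + 7² = 9 + 49 = 58
58 → 5² + 8² = 25 + 64 = 89  — 89 already seen; the sequence cycles without reaching 1.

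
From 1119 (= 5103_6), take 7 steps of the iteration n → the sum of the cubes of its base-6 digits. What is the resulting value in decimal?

36

1119 = (5,1,0,3)_6 → 5³ + 1³ + 0³ + 3³ = 153
153 = (4,1,3)_6 → 4³ + 1³ + 3³ = 92
92 = (2,3,2)_6 → 2³ + 3³ + 2³ = 43
43 = (1,1,1)_6 → 1³ + 1³ + 1³ = 3
3 = (3)_6 → 3³ = 27
27 = (4,3)_6 → 4³ + 3³ = 91
91 = (2,3,1)_6 → 2³ + 3³ + 1³ = 36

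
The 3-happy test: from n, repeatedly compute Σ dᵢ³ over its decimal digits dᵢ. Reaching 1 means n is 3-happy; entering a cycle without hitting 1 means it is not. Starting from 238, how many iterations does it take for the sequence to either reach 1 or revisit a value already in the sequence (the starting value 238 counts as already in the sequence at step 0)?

6

238 → 2³ + 3³ + 8³ = 547
547 → 5³ + 4³ + 7³ = 532
532 → 5³ + 3³ + 2³ = 160
160 → 1³ + 6³ + 0³ = 217
217 → 2³ + 1³ + 7³ = 352
352 → 3³ + 5³ + 2³ = 160  — 160 repeats.
That took 6 steps.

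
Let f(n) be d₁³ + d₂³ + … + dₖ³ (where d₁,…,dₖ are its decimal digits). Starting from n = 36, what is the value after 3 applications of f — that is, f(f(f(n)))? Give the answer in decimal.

1458

36 → 3³ + 6³ = 243
243 → 2³ + 4³ + 3³ = 99
99 → 9³ + 9³ = 1458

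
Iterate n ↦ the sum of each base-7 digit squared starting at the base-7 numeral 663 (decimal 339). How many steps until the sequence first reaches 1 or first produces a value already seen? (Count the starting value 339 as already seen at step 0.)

339 = (6,6,3)_7 → 81
81 = (1,4,4)_7 → 33
33 = (4,5)_7 → 41
41 = (5,6)_7 → 61
61 = (1,1,5)_7 → 27
27 = (3,6)_7 → 45
45 = (6,3)_7 → 45  — 45 repeats.
That took 7 steps.

7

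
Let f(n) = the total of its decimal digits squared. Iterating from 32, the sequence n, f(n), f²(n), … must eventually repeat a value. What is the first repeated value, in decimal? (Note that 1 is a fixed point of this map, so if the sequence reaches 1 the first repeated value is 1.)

1

32 → 3² + 2² = 13
13 → 1² + 3² = 10
10 → 1² + 0² = 1  — reached the fixed point 1.
1 → 1, so 1 is the first repeated value.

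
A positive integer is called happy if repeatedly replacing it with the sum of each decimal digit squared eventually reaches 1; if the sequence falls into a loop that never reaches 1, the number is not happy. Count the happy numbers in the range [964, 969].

964: 964 → 133 → 19 → 82 → 68 → 100 → 1  (reaches 1)
965: 965 → 142 → 21 → 5 → 25 → 29 → 85 → 89 → 145 → 42 → 20 → 4 → 16 → 37 → 58 → 89  (repeats 89)
966: 966 → 153 → 35 → 34 → 25 → 29 → 85 → 89 → 145 → 42 → 20 → 4 → 16 → 37 → 58 → 89  (repeats 89)
967: 967 → 166 → 73 → 58 → 89 → 145 → 42 → 20 → 4 → 16 → 37 → 58  (repeats 58)
968: 968 → 181 → 66 → 72 → 53 → 34 → 25 → 29 → 85 → 89 → 145 → 42 → 20 → 4 → 16 → 37 → 58 → 89  (repeats 89)
969: 969 → 198 → 146 → 53 → 34 → 25 → 29 → 85 → 89 → 145 → 42 → 20 → 4 → 16 → 37 → 58 → 89  (repeats 89)
happy: 964

1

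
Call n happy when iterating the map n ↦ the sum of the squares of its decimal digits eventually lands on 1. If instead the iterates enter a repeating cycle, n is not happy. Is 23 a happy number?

happy

23 → 13
13 → 10
10 → 1  — reached 1.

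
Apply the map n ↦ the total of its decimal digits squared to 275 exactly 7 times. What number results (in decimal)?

37

275 → 2² + 7² + 5² = 78
78 → 7² + 8² = 113
113 → 1² + 1² + 3² = 11
11 → 1² + 1² = 2
2 → 2² = 4
4 → 4² = 16
16 → 1² + 6² = 37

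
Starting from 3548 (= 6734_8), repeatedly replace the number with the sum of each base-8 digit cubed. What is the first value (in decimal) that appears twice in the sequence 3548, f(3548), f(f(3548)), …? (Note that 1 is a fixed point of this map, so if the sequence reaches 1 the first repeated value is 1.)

3548 = (6,7,3,4)_8 → 6³ + 7³ + 3³ + 4³ = 216 + 343 + 27 + 64 = 650
650 = (1,2,1,2)_8 → 1³ + 2³ + 1³ + 2³ = 1 + 8 + 1 + 8 = 18
18 = (2,2)_8 → 2³ + 2³ = 8 + 8 = 16
16 = (2,0)_8 → 2³ + 0³ = 8 + 0 = 8
8 = (1,0)_8 → 1³ + 0³ = 1 + 0 = 1  — reached the fixed point 1.
1 → 1, so 1 is the first repeated value.

1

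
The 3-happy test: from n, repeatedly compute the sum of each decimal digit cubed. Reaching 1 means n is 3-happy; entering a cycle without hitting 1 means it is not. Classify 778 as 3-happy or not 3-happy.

3-happy

778 → 7³ + 7³ + 8³ = 1198
1198 → 1³ + 1³ + 9³ + 8³ = 1243
1243 → 1³ + 2³ + 4³ + 3³ = 100
100 → 1³ + 0³ + 0³ = 1  — reached 1.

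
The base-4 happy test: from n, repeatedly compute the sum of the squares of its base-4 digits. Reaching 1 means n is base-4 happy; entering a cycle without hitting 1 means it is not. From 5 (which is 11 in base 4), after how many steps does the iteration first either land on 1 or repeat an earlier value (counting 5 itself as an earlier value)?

5 = (1,1)_4 → 1² + 1² = 2
2 = (2)_4 → 2² = 4
4 = (1,0)_4 → 1² + 0² = 1  — reached 1.
That took 3 steps.

3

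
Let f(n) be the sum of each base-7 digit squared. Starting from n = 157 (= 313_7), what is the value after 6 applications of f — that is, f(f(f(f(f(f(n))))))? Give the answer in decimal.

29

157 = (3,1,3)_7 → 3² + 1² + 3² = 19
19 = (2,5)_7 → 2² + 5² = 29
29 = (4,1)_7 → 4² + 1² = 17
17 = (2,3)_7 → 2² + 3² = 13
13 = (1,6)_7 → 1² + 6² = 37
37 = (5,2)_7 → 5² + 2² = 29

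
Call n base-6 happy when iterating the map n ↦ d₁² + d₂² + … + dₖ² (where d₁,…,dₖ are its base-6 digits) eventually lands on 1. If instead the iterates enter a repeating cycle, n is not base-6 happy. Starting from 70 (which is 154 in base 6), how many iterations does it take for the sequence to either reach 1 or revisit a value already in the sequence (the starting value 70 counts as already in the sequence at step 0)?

70 = (1,5,4)_6 → 42
42 = (1,1,0)_6 → 2
2 = (2)_6 → 4
4 = (4)_6 → 16
16 = (2,4)_6 → 20
20 = (3,2)_6 → 13
13 = (2,1)_6 → 5
5 = (5)_6 → 25
25 = (4,1)_6 → 17
17 = (2,5)_6 → 29
29 = (4,5)_6 → 41
41 = (1,0,5)_6 → 26
26 = (4,2)_6 → 20  — 20 repeats.
That took 13 steps.

13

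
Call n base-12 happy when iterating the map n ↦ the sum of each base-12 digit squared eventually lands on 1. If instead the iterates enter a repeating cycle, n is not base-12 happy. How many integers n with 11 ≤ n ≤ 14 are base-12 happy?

11: 11 → 121 → 101 → 89 → 74 → 40 → 25 → 5 → 25  (repeats 25)
12: 12 → 1  (reaches 1)
13: 13 → 2 → 4 → 16 → 17 → 26 → 8 → 64 → 41 → 34 → 104 → 128 → 164 → 66 → 61 → 26  (repeats 26)
14: 14 → 5 → 25 → 5  (repeats 5)
base-12 happy: 12

1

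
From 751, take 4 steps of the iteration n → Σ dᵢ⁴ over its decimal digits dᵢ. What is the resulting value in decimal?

13139

751 → 7⁴ + 5⁴ + 1⁴ = 2401 + 625 + 1 = 3027
3027 → 3⁴ + 0⁴ + 2⁴ + 7⁴ = 81 + 0 + 16 + 2401 = 2498
2498 → 2⁴ + 4⁴ + 9⁴ + 8⁴ = 16 + 256 + 6561 + 4096 = 10929
10929 → 1⁴ + 0⁴ + 9⁴ + 2⁴ + 9⁴ = 1 + 0 + 6561 + 16 + 6561 = 13139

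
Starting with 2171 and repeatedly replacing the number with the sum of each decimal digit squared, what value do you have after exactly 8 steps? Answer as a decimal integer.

42

2171 → 2² + 1² + 7² + 1² = 55
55 → 5² + 5² = 50
50 → 5² + 0² = 25
25 → 2² + 5² = 29
29 → 2² + 9² = 85
85 → 8² + 5² = 89
89 → 8² + 9² = 145
145 → 1² + 4² + 5² = 42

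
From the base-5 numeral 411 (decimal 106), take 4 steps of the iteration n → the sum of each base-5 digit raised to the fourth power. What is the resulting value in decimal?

106 = (4,1,1)_5 → 4⁴ + 1⁴ + 1⁴ = 258
258 = (2,0,1,3)_5 → 2⁴ + 0⁴ + 1⁴ + 3⁴ = 98
98 = (3,4,3)_5 → 3⁴ + 4⁴ + 3⁴ = 418
418 = (3,1,3,3)_5 → 3⁴ + 1⁴ + 3⁴ + 3⁴ = 244

244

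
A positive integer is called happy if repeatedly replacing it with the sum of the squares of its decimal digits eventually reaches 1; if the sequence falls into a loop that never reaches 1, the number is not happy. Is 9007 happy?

happy

9007 → 9² + 0² + 0² + 7² = 81 + 0 + 0 + 49 = 130
130 → 1² + 3² + 0² = 1 + 9 + 0 = 10
10 → 1² + 0² = 1 + 0 = 1  — reached 1.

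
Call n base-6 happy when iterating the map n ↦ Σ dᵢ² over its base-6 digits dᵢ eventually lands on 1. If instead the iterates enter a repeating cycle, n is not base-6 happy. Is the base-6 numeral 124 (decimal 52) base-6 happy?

52 = (1,2,4)_6 → 21
21 = (3,3)_6 → 18
18 = (3,0)_6 → 9
9 = (1,3)_6 → 10
10 = (1,4)_6 → 17
17 = (2,5)_6 → 29
29 = (4,5)_6 → 41
41 = (1,0,5)_6 → 26
26 = (4,2)_6 → 20
20 = (3,2)_6 → 13
13 = (2,1)_6 → 5
5 = (5)_6 → 25
25 = (4,1)_6 → 17  — 17 already seen; the sequence cycles without reaching 1.

not base-6 happy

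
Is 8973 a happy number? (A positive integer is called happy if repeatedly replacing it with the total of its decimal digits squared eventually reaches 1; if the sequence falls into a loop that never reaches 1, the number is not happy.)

happy

8973 → 8² + 9² + 7² + 3² = 64 + 81 + 49 + 9 = 203
203 → 2² + 0² + 3² = 4 + 0 + 9 = 13
13 → 1² + 3² = 1 + 9 = 10
10 → 1² + 0² = 1 + 0 = 1  — reached 1.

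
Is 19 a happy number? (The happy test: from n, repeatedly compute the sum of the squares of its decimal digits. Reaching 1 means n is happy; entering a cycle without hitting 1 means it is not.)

19 → 1² + 9² = 1 + 81 = 82
82 → 8² + 2² = 64 + 4 = 68
68 → 6² + 8² = 36 + 64 = 100
100 → 1² + 0² + 0² = 1 + 0 + 0 = 1  — reached 1.

happy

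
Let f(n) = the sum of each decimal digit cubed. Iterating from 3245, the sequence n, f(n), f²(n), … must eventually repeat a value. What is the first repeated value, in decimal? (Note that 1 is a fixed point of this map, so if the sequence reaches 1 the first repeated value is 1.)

371

3245 → 3³ + 2³ + 4³ + 5³ = 224
224 → 2³ + 2³ + 4³ = 80
80 → 8³ + 0³ = 512
512 → 5³ + 1³ + 2³ = 134
134 → 1³ + 3³ + 4³ = 92
92 → 9³ + 2³ = 737
737 → 7³ + 3³ + 7³ = 713
713 → 7³ + 1³ + 3³ = 371
371 → 3³ + 7³ + 1³ = 371  — 371 already appeared earlier.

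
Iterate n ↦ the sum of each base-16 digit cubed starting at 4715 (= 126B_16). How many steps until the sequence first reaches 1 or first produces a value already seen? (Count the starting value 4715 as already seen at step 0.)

15

4715 = (1,2,6,11)_16 → 1³ + 2³ + 6³ + 11³ = 1556
1556 = (6,1,4)_16 → 6³ + 1³ + 4³ = 281
281 = (1,1,9)_16 → 1³ + 1³ + 9³ = 731
731 = (2,13,11)_16 → 2³ + 13³ + 11³ = 3536
3536 = (13,13,0)_16 → 13³ + 13³ + 0³ = 4394
4394 = (1,1,2,10)_16 → 1³ + 1³ + 2³ + 10³ = 1010
1010 = (3,15,2)_16 → 3³ + 15³ + 2³ = 3410
3410 = (13,5,2)_16 → 13³ + 5³ + 2³ = 2330
2330 = (9,1,10)_16 → 9³ + 1³ + 10³ = 1730
1730 = (6,12,2)_16 → 6³ + 12³ + 2³ = 1952
1952 = (7,10,0)_16 → 7³ + 10³ + 0³ = 1343
1343 = (5,3,15)_16 → 5³ + 3³ + 15³ = 3527
3527 = (13,12,7)_16 → 13³ + 12³ + 7³ = 4268
4268 = (1,0,10,12)_16 → 1³ + 0³ + 10³ + 12³ = 2729
2729 = (10,10,9)_16 → 10³ + 10³ + 9³ = 2729  — 2729 repeats.
That took 15 steps.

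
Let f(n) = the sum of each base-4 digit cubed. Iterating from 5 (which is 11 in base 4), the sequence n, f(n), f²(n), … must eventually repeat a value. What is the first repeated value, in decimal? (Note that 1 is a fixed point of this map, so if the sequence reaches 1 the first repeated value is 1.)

5 = (1,1)_4 → 2
2 = (2)_4 → 8
8 = (2,0)_4 → 8  — 8 already appeared earlier.

8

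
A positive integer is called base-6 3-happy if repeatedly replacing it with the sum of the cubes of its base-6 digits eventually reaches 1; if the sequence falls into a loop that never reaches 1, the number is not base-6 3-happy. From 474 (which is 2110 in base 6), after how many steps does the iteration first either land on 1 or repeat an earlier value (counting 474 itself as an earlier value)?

4

474 = (2,1,1,0)_6 → 2³ + 1³ + 1³ + 0³ = 10
10 = (1,4)_6 → 1³ + 4³ = 65
65 = (1,4,5)_6 → 1³ + 4³ + 5³ = 190
190 = (5,1,4)_6 → 5³ + 1³ + 4³ = 190  — 190 repeats.
That took 4 steps.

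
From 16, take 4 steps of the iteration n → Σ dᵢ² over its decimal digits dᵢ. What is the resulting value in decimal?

16 → 1² + 6² = 1 + 36 = 37
37 → 3² + 7² = 9 + 49 = 58
58 → 5² + 8² = 25 + 64 = 89
89 → 8² + 9² = 64 + 81 = 145

145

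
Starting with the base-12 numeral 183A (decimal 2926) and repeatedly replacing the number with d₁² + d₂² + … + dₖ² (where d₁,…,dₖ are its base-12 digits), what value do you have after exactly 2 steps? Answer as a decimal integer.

41

2926 = (1,8,3,10)_12 → 174
174 = (1,2,6)_12 → 41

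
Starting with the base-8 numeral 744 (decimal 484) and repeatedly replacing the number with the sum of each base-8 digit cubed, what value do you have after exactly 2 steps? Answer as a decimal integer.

694

484 = (7,4,4)_8 → 7³ + 4³ + 4³ = 343 + 64 + 64 = 471
471 = (7,2,7)_8 → 7³ + 2³ + 7³ = 343 + 8 + 343 = 694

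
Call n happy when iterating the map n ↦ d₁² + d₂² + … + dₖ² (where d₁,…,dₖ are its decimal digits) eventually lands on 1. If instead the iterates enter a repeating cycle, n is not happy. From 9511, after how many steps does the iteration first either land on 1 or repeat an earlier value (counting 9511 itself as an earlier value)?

12

9511 → 9² + 5² + 1² + 1² = 81 + 25 + 1 + 1 = 108
108 → 1² + 0² + 8² = 1 + 0 + 64 = 65
65 → 6² + 5² = 36 + 25 = 61
61 → 6² + 1² = 36 + 1 = 37
37 → 3² + 7² = 9 + 49 = 58
58 → 5² + 8² = 25 + 64 = 89
89 → 8² + 9² = 64 + 81 = 145
145 → 1² + 4² + 5² = 1 + 16 + 25 = 42
42 → 4² + 2² = 16 + 4 = 20
20 → 2² + 0² = 4 + 0 = 4
4 → 4² = 16
16 → 1² + 6² = 1 + 36 = 37  — 37 repeats.
That took 12 steps.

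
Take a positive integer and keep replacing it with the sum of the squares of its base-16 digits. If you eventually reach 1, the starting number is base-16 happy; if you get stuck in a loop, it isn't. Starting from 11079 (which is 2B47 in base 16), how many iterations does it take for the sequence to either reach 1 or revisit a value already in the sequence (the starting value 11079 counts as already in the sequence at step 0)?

11079 = (2,11,4,7)_16 → 2² + 11² + 4² + 7² = 190
190 = (11,14)_16 → 11² + 14² = 317
317 = (1,3,13)_16 → 1² + 3² + 13² = 179
179 = (11,3)_16 → 11² + 3² = 130
130 = (8,2)_16 → 8² + 2² = 68
68 = (4,4)_16 → 4² + 4² = 32
32 = (2,0)_16 → 2² + 0² = 4
4 = (4)_16 → 4² = 16
16 = (1,0)_16 → 1² + 0² = 1  — reached 1.
That took 9 steps.

9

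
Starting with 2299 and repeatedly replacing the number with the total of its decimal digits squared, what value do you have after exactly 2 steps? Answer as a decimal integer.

2299 → 2² + 2² + 9² + 9² = 170
170 → 1² + 7² + 0² = 50

50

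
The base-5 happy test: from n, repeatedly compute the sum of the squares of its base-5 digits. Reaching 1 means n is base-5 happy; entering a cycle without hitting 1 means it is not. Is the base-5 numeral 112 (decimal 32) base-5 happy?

not base-5 happy

32 = (1,1,2)_5 → 1² + 1² + 2² = 6
6 = (1,1)_5 → 1² + 1² = 2
2 = (2)_5 → 2² = 4
4 = (4)_5 → 4² = 16
16 = (3,1)_5 → 3² + 1² = 10
10 = (2,0)_5 → 2² + 0² = 4  — 4 already seen; the sequence cycles without reaching 1.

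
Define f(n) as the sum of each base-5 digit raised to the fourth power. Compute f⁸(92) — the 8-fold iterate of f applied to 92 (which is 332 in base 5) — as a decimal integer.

528

92 = (3,3,2)_5 → 3⁴ + 3⁴ + 2⁴ = 81 + 81 + 16 = 178
178 = (1,2,0,3)_5 → 1⁴ + 2⁴ + 0⁴ + 3⁴ = 1 + 16 + 0 + 81 = 98
98 = (3,4,3)_5 → 3⁴ + 4⁴ + 3⁴ = 81 + 256 + 81 = 418
418 = (3,1,3,3)_5 → 3⁴ + 1⁴ + 3⁴ + 3⁴ = 81 + 1 + 81 + 81 = 244
244 = (1,4,3,4)_5 → 1⁴ + 4⁴ + 3⁴ + 4⁴ = 1 + 256 + 81 + 256 = 594
594 = (4,3,3,4)_5 → 4⁴ + 3⁴ + 3⁴ + 4⁴ = 256 + 81 + 81 + 256 = 674
674 = (1,0,1,4,4)_5 → 1⁴ + 0⁴ + 1⁴ + 4⁴ + 4⁴ = 1 + 0 + 1 + 256 + 256 = 514
514 = (4,0,2,4)_5 → 4⁴ + 0⁴ + 2⁴ + 4⁴ = 256 + 0 + 16 + 256 = 528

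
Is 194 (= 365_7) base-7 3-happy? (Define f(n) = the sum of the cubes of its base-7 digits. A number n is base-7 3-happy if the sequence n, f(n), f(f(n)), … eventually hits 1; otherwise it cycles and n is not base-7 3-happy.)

not base-7 3-happy

194 = (3,6,5)_7 → 368
368 = (1,0,3,4)_7 → 92
92 = (1,6,1)_7 → 218
218 = (4,3,1)_7 → 92  — 92 already seen; the sequence cycles without reaching 1.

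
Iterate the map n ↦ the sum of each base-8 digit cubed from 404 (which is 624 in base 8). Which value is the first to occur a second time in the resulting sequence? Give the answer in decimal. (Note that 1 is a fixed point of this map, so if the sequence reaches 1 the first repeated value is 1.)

404 = (6,2,4)_8 → 288
288 = (4,4,0)_8 → 128
128 = (2,0,0)_8 → 8
8 = (1,0)_8 → 1  — reached the fixed point 1.
1 → 1, so 1 is the first repeated value.

1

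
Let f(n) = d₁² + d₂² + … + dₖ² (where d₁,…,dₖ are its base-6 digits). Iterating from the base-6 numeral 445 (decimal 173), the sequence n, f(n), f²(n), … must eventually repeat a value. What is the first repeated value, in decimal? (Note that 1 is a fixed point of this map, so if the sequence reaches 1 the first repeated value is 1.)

173 = (4,4,5)_6 → 4² + 4² + 5² = 57
57 = (1,3,3)_6 → 1² + 3² + 3² = 19
19 = (3,1)_6 → 3² + 1² = 10
10 = (1,4)_6 → 1² + 4² = 17
17 = (2,5)_6 → 2² + 5² = 29
29 = (4,5)_6 → 4² + 5² = 41
41 = (1,0,5)_6 → 1² + 0² + 5² = 26
26 = (4,2)_6 → 4² + 2² = 20
20 = (3,2)_6 → 3² + 2² = 13
13 = (2,1)_6 → 2² + 1² = 5
5 = (5)_6 → 5² = 25
25 = (4,1)_6 → 4² + 1² = 17  — 17 already appeared earlier.

17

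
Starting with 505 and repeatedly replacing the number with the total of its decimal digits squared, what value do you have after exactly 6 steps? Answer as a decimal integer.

145

505 → 5² + 0² + 5² = 50
50 → 5² + 0² = 25
25 → 2² + 5² = 29
29 → 2² + 9² = 85
85 → 8² + 5² = 89
89 → 8² + 9² = 145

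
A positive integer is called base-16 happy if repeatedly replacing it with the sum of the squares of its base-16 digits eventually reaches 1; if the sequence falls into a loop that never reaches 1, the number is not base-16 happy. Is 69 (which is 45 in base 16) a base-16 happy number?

69 = (4,5)_16 → 4² + 5² = 41
41 = (2,9)_16 → 2² + 9² = 85
85 = (5,5)_16 → 5² + 5² = 50
50 = (3,2)_16 → 3² + 2² = 13
13 = (13)_16 → 13² = 169
169 = (10,9)_16 → 10² + 9² = 181
181 = (11,5)_16 → 11² + 5² = 146
146 = (9,2)_16 → 9² + 2² = 85  — 85 already seen; the sequence cycles without reaching 1.

not base-16 happy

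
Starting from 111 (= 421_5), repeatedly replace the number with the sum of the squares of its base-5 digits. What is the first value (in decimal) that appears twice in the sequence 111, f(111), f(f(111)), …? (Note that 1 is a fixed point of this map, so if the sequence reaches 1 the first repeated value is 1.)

13

111 = (4,2,1)_5 → 4² + 2² + 1² = 21
21 = (4,1)_5 → 4² + 1² = 17
17 = (3,2)_5 → 3² + 2² = 13
13 = (2,3)_5 → 2² + 3² = 13  — 13 already appeared earlier.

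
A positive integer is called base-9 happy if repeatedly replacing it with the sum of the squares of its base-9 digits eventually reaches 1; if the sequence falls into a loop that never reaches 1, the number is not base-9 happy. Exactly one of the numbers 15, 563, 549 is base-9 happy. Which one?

563

15: 15 → 37 → 17 → 65 → 53 → 89 → 65  — repeats 65 (not base-9 happy)
563: 563 → 125 → 81 → 1  — reaches 1 (base-9 happy)
549: 549 → 85 → 17 → 65 → 53 → 89 → 65  — repeats 65 (not base-9 happy)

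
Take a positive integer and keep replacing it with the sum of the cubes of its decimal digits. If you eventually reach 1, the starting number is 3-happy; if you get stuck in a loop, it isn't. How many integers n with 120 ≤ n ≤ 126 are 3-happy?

120: 120 → 9 → 729 → 1080 → 513 → 153 → 153  (repeats 153)
121: 121 → 10 → 1  (reaches 1)
122: 122 → 17 → 344 → 155 → 251 → 134 → 92 → 737 → 713 → 371 → 371  (repeats 371)
123: 123 → 36 → 243 → 99 → 1458 → 702 → 351 → 153 → 153  (repeats 153)
124: 124 → 73 → 370 → 370  (repeats 370)
125: 125 → 134 → 92 → 737 → 713 → 371 → 371  (repeats 371)
126: 126 → 225 → 141 → 66 → 432 → 99 → 1458 → 702 → 351 → 153 → 153  (repeats 153)
3-happy: 121

1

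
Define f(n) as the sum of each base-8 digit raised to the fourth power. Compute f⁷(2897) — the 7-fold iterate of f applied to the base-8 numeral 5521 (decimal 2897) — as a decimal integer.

2897 = (5,5,2,1)_8 → 5⁴ + 5⁴ + 2⁴ + 1⁴ = 1267
1267 = (2,3,6,3)_8 → 2⁴ + 3⁴ + 6⁴ + 3⁴ = 1474
1474 = (2,7,0,2)_8 → 2⁴ + 7⁴ + 0⁴ + 2⁴ = 2433
2433 = (4,6,0,1)_8 → 4⁴ + 6⁴ + 0⁴ + 1⁴ = 1553
1553 = (3,0,2,1)_8 → 3⁴ + 0⁴ + 2⁴ + 1⁴ = 98
98 = (1,4,2)_8 → 1⁴ + 4⁴ + 2⁴ = 273
273 = (4,2,1)_8 → 4⁴ + 2⁴ + 1⁴ = 273

273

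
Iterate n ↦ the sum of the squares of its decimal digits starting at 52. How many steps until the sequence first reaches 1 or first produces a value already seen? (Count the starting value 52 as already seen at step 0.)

11

52 → 5² + 2² = 29
29 → 2² + 9² = 85
85 → 8² + 5² = 89
89 → 8² + 9² = 145
145 → 1² + 4² + 5² = 42
42 → 4² + 2² = 20
20 → 2² + 0² = 4
4 → 4² = 16
16 → 1² + 6² = 37
37 → 3² + 7² = 58
58 → 5² + 8² = 89  — 89 repeats.
That took 11 steps.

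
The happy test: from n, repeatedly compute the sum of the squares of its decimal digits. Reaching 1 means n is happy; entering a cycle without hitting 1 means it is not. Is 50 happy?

50 → 5² + 0² = 25 + 0 = 25
25 → 2² + 5² = 4 + 25 = 29
29 → 2² + 9² = 4 + 81 = 85
85 → 8² + 5² = 64 + 25 = 89
89 → 8² + 9² = 64 + 81 = 145
145 → 1² + 4² + 5² = 1 + 16 + 25 = 42
42 → 4² + 2² = 16 + 4 = 20
20 → 2² + 0² = 4 + 0 = 4
4 → 4² = 16
16 → 1² + 6² = 1 + 36 = 37
37 → 3² + 7² = 9 + 49 = 58
58 → 5² + 8² = 25 + 64 = 89  — 89 already seen; the sequence cycles without reaching 1.

not happy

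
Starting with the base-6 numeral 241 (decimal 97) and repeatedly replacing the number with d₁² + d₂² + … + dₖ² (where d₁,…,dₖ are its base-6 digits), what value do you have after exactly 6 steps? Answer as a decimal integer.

97 = (2,4,1)_6 → 2² + 4² + 1² = 21
21 = (3,3)_6 → 3² + 3² = 18
18 = (3,0)_6 → 3² + 0² = 9
9 = (1,3)_6 → 1² + 3² = 10
10 = (1,4)_6 → 1² + 4² = 17
17 = (2,5)_6 → 2² + 5² = 29

29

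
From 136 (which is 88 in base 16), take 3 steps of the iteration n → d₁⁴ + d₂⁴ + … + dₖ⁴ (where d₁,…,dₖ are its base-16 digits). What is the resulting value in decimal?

1

136 = (8,8)_16 → 8192
8192 = (2,0,0,0)_16 → 16
16 = (1,0)_16 → 1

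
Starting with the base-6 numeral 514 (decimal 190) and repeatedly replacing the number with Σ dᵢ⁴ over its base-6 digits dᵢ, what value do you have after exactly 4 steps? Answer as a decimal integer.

353

190 = (5,1,4)_6 → 5⁴ + 1⁴ + 4⁴ = 882
882 = (4,0,3,0)_6 → 4⁴ + 0⁴ + 3⁴ + 0⁴ = 337
337 = (1,3,2,1)_6 → 1⁴ + 3⁴ + 2⁴ + 1⁴ = 99
99 = (2,4,3)_6 → 2⁴ + 4⁴ + 3⁴ = 353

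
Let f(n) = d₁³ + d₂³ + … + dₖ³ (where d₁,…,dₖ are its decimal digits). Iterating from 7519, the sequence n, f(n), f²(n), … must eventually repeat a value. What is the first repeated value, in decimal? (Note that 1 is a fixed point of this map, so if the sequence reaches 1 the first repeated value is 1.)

1

7519 → 7³ + 5³ + 1³ + 9³ = 343 + 125 + 1 + 729 = 1198
1198 → 1³ + 1³ + 9³ + 8³ = 1 + 1 + 729 + 512 = 1243
1243 → 1³ + 2³ + 4³ + 3³ = 1 + 8 + 64 + 27 = 100
100 → 1³ + 0³ + 0³ = 1 + 0 + 0 = 1  — reached the fixed point 1.
1 → 1, so 1 is the first repeated value.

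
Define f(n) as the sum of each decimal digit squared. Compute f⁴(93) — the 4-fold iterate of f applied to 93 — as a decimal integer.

61

93 → 9² + 3² = 81 + 9 = 90
90 → 9² + 0² = 81 + 0 = 81
81 → 8² + 1² = 64 + 1 = 65
65 → 6² + 5² = 36 + 25 = 61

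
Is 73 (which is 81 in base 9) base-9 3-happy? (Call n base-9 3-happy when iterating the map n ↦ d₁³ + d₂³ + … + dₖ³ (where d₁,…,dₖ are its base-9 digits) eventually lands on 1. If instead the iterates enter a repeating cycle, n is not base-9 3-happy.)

not base-9 3-happy

73 = (8,1)_9 → 8³ + 1³ = 512 + 1 = 513
513 = (6,3,0)_9 → 6³ + 3³ + 0³ = 216 + 27 + 0 = 243
243 = (3,0,0)_9 → 3³ + 0³ + 0³ = 27 + 0 + 0 = 27
27 = (3,0)_9 → 3³ + 0³ = 27 + 0 = 27  — 27 already seen; the sequence cycles without reaching 1.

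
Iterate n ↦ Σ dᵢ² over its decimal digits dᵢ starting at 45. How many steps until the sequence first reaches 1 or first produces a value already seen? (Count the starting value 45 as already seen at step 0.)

15

45 → 4² + 5² = 41
41 → 4² + 1² = 17
17 → 1² + 7² = 50
50 → 5² + 0² = 25
25 → 2² + 5² = 29
29 → 2² + 9² = 85
85 → 8² + 5² = 89
89 → 8² + 9² = 145
145 → 1² + 4² + 5² = 42
42 → 4² + 2² = 20
20 → 2² + 0² = 4
4 → 4² = 16
16 → 1² + 6² = 37
37 → 3² + 7² = 58
58 → 5² + 8² = 89  — 89 repeats.
That took 15 steps.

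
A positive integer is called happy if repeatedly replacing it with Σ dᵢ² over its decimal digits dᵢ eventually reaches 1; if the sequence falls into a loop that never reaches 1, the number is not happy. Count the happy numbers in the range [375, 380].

2

375: 375 → 83 → 73 → 58 → 89 → 145 → 42 → 20 → 4 → 16 → 37 → 58  — not happy
376: 376 → 94 → 97 → 130 → 10 → 1  — happy
377: 377 → 107 → 50 → 25 → 29 → 85 → 89 → 145 → 42 → 20 → 4 → 16 → 37 → 58 → 89  — not happy
378: 378 → 122 → 9 → 81 → 65 → 61 → 37 → 58 → 89 → 145 → 42 → 20 → 4 → 16 → 37  — not happy
379: 379 → 139 → 91 → 82 → 68 → 100 → 1  — happy
380: 380 → 73 → 58 → 89 → 145 → 42 → 20 → 4 → 16 → 37 → 58  — not happy
happy: 376, 379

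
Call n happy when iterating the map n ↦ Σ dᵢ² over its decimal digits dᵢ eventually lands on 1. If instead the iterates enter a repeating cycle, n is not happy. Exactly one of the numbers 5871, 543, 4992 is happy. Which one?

5871

5871: 5871 → 139 → 91 → 82 → 68 → 100 → 1  — reaches 1 (happy)
543: 543 → 50 → 25 → 29 → 85 → 89 → 145 → 42 → 20 → 4 → 16 → 37 → 58 → 89  — repeats 89 (not happy)
4992: 4992 → 182 → 69 → 117 → 51 → 26 → 40 → 16 → 37 → 58 → 89 → 145 → 42 → 20 → 4 → 16  — repeats 16 (not happy)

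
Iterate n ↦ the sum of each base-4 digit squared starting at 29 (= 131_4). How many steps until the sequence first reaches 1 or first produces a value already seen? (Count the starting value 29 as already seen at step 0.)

29 = (1,3,1)_4 → 1² + 3² + 1² = 11
11 = (2,3)_4 → 2² + 3² = 13
13 = (3,1)_4 → 3² + 1² = 10
10 = (2,2)_4 → 2² + 2² = 8
8 = (2,0)_4 → 2² + 0² = 4
4 = (1,0)_4 → 1² + 0² = 1  — reached 1.
That took 6 steps.

6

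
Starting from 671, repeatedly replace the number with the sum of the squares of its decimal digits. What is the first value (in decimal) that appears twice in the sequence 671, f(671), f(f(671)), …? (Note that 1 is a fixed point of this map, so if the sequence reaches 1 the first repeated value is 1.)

671 → 6² + 7² + 1² = 86
86 → 8² + 6² = 100
100 → 1² + 0² + 0² = 1  — reached the fixed point 1.
1 → 1, so 1 is the first repeated value.

1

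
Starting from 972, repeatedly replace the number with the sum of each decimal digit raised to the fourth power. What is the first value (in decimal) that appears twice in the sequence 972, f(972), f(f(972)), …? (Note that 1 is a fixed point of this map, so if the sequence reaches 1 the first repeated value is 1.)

972 → 9⁴ + 7⁴ + 2⁴ = 6561 + 2401 + 16 = 8978
8978 → 8⁴ + 9⁴ + 7⁴ + 8⁴ = 4096 + 6561 + 2401 + 4096 = 17154
17154 → 1⁴ + 7⁴ + 1⁴ + 5⁴ + 4⁴ = 1 + 2401 + 1 + 625 + 256 = 3284
3284 → 3⁴ + 2⁴ + 8⁴ + 4⁴ = 81 + 16 + 4096 + 256 = 4449
4449 → 4⁴ + 4⁴ + 4⁴ + 9⁴ = 256 + 256 + 256 + 6561 = 7329
7329 → 7⁴ + 3⁴ + 2⁴ + 9⁴ = 2401 + 81 + 16 + 6561 = 9059
9059 → 9⁴ + 0⁴ + 5⁴ + 9⁴ = 6561 + 0 + 625 + 6561 = 13747
13747 → 1⁴ + 3⁴ + 7⁴ + 4⁴ + 7⁴ = 1 + 81 + 2401 + 256 + 2401 = 5140
5140 → 5⁴ + 1⁴ + 4⁴ + 0⁴ = 625 + 1 + 256 + 0 = 882
882 → 8⁴ + 8⁴ + 2⁴ = 4096 + 4096 + 16 = 8208
8208 → 8⁴ + 2⁴ + 0⁴ + 8⁴ = 4096 + 16 + 0 + 4096 = 8208  — 8208 already appeared earlier.

8208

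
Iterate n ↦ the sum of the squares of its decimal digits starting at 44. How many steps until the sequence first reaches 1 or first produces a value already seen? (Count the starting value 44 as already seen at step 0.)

4

44 → 32
32 → 13
13 → 10
10 → 1  — reached 1.
That took 4 steps.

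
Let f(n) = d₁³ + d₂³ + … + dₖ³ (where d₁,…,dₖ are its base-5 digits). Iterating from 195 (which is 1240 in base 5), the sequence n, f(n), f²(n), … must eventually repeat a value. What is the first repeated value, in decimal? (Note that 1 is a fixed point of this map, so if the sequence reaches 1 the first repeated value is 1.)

195 = (1,2,4,0)_5 → 1³ + 2³ + 4³ + 0³ = 73
73 = (2,4,3)_5 → 2³ + 4³ + 3³ = 99
99 = (3,4,4)_5 → 3³ + 4³ + 4³ = 155
155 = (1,1,1,0)_5 → 1³ + 1³ + 1³ + 0³ = 3
3 = (3)_5 → 3³ = 27
27 = (1,0,2)_5 → 1³ + 0³ + 2³ = 9
9 = (1,4)_5 → 1³ + 4³ = 65
65 = (2,3,0)_5 → 2³ + 3³ + 0³ = 35
35 = (1,2,0)_5 → 1³ + 2³ + 0³ = 9  — 9 already appeared earlier.

9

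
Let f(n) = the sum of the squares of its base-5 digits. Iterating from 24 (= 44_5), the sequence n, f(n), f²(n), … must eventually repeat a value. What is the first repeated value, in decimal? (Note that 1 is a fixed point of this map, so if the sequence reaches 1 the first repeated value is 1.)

4

24 = (4,4)_5 → 4² + 4² = 16 + 16 = 32
32 = (1,1,2)_5 → 1² + 1² + 2² = 1 + 1 + 4 = 6
6 = (1,1)_5 → 1² + 1² = 1 + 1 = 2
2 = (2)_5 → 2² = 4
4 = (4)_5 → 4² = 16
16 = (3,1)_5 → 3² + 1² = 9 + 1 = 10
10 = (2,0)_5 → 2² + 0² = 4 + 0 = 4  — 4 already appeared earlier.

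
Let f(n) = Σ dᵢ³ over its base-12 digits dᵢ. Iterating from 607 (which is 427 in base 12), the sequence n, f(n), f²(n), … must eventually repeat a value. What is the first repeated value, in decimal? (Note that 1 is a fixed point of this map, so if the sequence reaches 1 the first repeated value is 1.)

415

607 = (4,2,7)_12 → 415
415 = (2,10,7)_12 → 1351
1351 = (9,4,7)_12 → 1136
1136 = (7,10,8)_12 → 1855
1855 = (1,0,10,7)_12 → 1344
1344 = (9,4,0)_12 → 793
793 = (5,6,1)_12 → 342
342 = (2,4,6)_12 → 288
288 = (2,0,0)_12 → 8
8 = (8)_12 → 512
512 = (3,6,8)_12 → 755
755 = (5,2,11)_12 → 1464
1464 = (10,2,0)_12 → 1008
1008 = (7,0,0)_12 → 343
343 = (2,4,7)_12 → 415  — 415 already appeared earlier.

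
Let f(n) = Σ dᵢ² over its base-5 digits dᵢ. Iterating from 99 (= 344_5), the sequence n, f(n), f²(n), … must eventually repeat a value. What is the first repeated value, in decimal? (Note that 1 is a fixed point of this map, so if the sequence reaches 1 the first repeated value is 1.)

1

99 = (3,4,4)_5 → 41
41 = (1,3,1)_5 → 11
11 = (2,1)_5 → 5
5 = (1,0)_5 → 1  — reached the fixed point 1.
1 → 1, so 1 is the first repeated value.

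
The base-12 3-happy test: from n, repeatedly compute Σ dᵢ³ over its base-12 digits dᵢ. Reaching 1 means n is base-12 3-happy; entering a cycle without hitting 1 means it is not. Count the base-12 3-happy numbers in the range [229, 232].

2

229: 229 → 345 → 801 → 1070 → 476 → 566 → 1366 → 1854 → 1217 → 762 → 368 → 736 → 190 → 1028 → 856 → 1520 → 1728 → 1  — base-12 3-happy
230: 230 → 352 → 197 → 190 → 1028 → 856 → 1520 → 1728 → 1  — base-12 3-happy
231: 231 → 371 → 1555 → 2072 → 585 → 793 → 342 → 288 → 8 → 512 → 755 → 1464 → 1008 → 343 → 415 → 1351 → 1136 → 1855 → 1344 → 793  — not base-12 3-happy
232: 232 → 408 → 1008 → 343 → 415 → 1351 → 1136 → 1855 → 1344 → 793 → 342 → 288 → 8 → 512 → 755 → 1464 → 1008  — not base-12 3-happy
base-12 3-happy: 229, 230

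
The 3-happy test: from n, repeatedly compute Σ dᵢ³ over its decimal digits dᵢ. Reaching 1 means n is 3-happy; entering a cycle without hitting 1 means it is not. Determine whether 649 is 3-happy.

not 3-happy

649 → 6³ + 4³ + 9³ = 1009
1009 → 1³ + 0³ + 0³ + 9³ = 730
730 → 7³ + 3³ + 0³ = 370
370 → 3³ + 7³ + 0³ = 370  — 370 already seen; the sequence cycles without reaching 1.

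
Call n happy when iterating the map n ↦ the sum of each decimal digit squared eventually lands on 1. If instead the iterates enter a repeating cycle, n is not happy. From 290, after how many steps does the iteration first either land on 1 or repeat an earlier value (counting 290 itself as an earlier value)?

10

290 → 2² + 9² + 0² = 85
85 → 8² + 5² = 89
89 → 8² + 9² = 145
145 → 1² + 4² + 5² = 42
42 → 4² + 2² = 20
20 → 2² + 0² = 4
4 → 4² = 16
16 → 1² + 6² = 37
37 → 3² + 7² = 58
58 → 5² + 8² = 89  — 89 repeats.
That took 10 steps.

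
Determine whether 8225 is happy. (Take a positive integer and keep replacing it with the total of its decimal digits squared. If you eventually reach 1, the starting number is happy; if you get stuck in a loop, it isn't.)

8225 → 8² + 2² + 2² + 5² = 64 + 4 + 4 + 25 = 97
97 → 9² + 7² = 81 + 49 = 130
130 → 1² + 3² + 0² = 1 + 9 + 0 = 10
10 → 1² + 0² = 1 + 0 = 1  — reached 1.

happy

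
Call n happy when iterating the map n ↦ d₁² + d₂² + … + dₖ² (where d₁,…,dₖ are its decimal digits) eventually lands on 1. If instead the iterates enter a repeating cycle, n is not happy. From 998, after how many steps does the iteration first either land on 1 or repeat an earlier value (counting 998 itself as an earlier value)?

6

998 → 9² + 9² + 8² = 226
226 → 2² + 2² + 6² = 44
44 → 4² + 4² = 32
32 → 3² + 2² = 13
13 → 1² + 3² = 10
10 → 1² + 0² = 1  — reached 1.
That took 6 steps.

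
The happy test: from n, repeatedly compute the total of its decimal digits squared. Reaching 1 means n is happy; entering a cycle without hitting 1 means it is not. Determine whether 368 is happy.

happy

368 → 109
109 → 82
82 → 68
68 → 100
100 → 1  — reached 1.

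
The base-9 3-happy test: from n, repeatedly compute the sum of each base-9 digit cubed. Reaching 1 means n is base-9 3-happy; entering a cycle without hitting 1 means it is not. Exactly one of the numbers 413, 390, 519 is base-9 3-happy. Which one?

519

413: 413 → 637 → 1029 → 271 → 55 → 217 → 225 → 351 → 91 → 3 → 27 → 27  — repeats 27 (not base-9 3-happy)
390: 390 → 434 → 160 → 856 → 128 → 134 → 638 → 1198 → 470 → 476 → 980 → 540 → 432 → 152 → 856  — repeats 856 (not base-9 3-happy)
519: 519 → 459 → 341 → 577 → 345 → 99 → 9 → 1  — reaches 1 (base-9 3-happy)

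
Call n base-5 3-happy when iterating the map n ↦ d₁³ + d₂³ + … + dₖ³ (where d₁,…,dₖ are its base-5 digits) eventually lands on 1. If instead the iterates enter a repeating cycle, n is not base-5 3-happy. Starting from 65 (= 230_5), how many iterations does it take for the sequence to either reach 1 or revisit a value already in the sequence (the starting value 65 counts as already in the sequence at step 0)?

65 = (2,3,0)_5 → 2³ + 3³ + 0³ = 35
35 = (1,2,0)_5 → 1³ + 2³ + 0³ = 9
9 = (1,4)_5 → 1³ + 4³ = 65  — 65 repeats.
That took 3 steps.

3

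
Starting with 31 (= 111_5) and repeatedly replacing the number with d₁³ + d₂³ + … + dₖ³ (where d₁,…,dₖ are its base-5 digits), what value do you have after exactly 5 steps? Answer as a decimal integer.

31 = (1,1,1)_5 → 1³ + 1³ + 1³ = 1 + 1 + 1 = 3
3 = (3)_5 → 3³ = 27
27 = (1,0,2)_5 → 1³ + 0³ + 2³ = 1 + 0 + 8 = 9
9 = (1,4)_5 → 1³ + 4³ = 1 + 64 = 65
65 = (2,3,0)_5 → 2³ + 3³ + 0³ = 8 + 27 + 0 = 35

35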